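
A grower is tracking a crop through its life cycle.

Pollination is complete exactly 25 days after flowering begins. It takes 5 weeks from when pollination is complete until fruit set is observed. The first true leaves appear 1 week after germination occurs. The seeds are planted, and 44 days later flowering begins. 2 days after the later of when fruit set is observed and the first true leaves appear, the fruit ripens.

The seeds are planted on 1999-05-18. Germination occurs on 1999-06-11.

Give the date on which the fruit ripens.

1999-09-01

The seeds are planted: May 18, 1999.
Flowering begins: May 18, 1999 + 44 days = Jul 1, 1999.
Pollination is complete: Jul 1, 1999 + 25 days = Jul 26, 1999.
Fruit set is observed: Jul 26, 1999 + 5 weeks = Aug 30, 1999.
Germination occurs: Jun 11, 1999.
The first true leaves appear: Jun 11, 1999 + 1 week = Jun 18, 1999.
Both prerequisites met — fruit set is observed (Aug 30, 1999), the first true leaves appear (Jun 18, 1999); the later is Aug 30, 1999.
The fruit ripens: Aug 30, 1999 + 2 days = Sep 1, 1999.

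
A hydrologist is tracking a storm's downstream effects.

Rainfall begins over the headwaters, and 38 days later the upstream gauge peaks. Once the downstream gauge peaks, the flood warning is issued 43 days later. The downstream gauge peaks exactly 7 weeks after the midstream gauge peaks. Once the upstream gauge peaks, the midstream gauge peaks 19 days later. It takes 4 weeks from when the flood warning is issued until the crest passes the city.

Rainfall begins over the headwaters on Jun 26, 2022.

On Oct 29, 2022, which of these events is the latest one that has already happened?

The downstream gauge peaks

Rainfall begins over the headwaters: Jun 26, 2022.
The upstream gauge peaks: Jun 26, 2022 + 38 days = Aug 3, 2022.
The midstream gauge peaks: Aug 3, 2022 + 19 days = Aug 22, 2022.
The downstream gauge peaks: Aug 22, 2022 + 7 weeks = Oct 10, 2022.
The flood warning is issued: Oct 10, 2022 + 43 days = Nov 22, 2022.
The crest passes the city: Nov 22, 2022 + 4 weeks = Dec 20, 2022.
Oct 29, 2022 falls between when the downstream gauge peaks (Oct 10, 2022) and when the flood warning is issued (Nov 22, 2022).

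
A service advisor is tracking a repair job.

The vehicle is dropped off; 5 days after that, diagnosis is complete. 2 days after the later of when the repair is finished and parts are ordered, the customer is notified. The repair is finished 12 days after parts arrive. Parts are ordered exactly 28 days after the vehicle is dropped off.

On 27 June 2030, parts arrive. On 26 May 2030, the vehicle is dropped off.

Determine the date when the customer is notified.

11 July 2030

Parts arrive: Jun 27, 2030.
The repair is finished: Jun 27, 2030 + 12 days = Jul 9, 2030.
The vehicle is dropped off: May 26, 2030.
Parts are ordered: May 26, 2030 + 28 days = Jun 23, 2030.
Both prerequisites met — the repair is finished (Jul 9, 2030), parts are ordered (Jun 23, 2030); the later is Jul 9, 2030.
The customer is notified: Jul 9, 2030 + 2 days = Jul 11, 2030.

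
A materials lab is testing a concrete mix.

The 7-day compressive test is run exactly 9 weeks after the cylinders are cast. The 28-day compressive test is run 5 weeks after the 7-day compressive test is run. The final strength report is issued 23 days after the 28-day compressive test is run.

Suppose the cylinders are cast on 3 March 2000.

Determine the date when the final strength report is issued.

2 July 2000

The cylinders are cast: Mar 3, 2000.
The 7-day compressive test is run: Mar 3, 2000 + 9 weeks = May 5, 2000.
The 28-day compressive test is run: May 5, 2000 + 5 weeks = Jun 9, 2000.
The final strength report is issued: Jun 9, 2000 + 23 days = Jul 2, 2000.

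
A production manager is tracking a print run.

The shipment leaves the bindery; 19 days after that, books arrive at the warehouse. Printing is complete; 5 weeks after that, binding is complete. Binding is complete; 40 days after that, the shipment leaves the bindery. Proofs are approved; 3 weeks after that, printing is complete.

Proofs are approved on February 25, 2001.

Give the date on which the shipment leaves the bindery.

Proofs are approved: Feb 25, 2001.
Printing is complete: Feb 25, 2001 + 3 weeks = Mar 18, 2001.
Binding is complete: Mar 18, 2001 + 5 weeks = Apr 22, 2001.
The shipment leaves the bindery: Apr 22, 2001 + 40 days = Jun 1, 2001.

June 1, 2001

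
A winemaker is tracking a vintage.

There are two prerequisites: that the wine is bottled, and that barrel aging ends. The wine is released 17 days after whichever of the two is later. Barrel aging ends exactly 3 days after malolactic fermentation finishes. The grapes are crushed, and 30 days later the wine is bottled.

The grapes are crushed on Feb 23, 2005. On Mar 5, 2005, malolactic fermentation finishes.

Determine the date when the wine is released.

Apr 11, 2005

The grapes are crushed: Feb 23, 2005.
The wine is bottled: Feb 23, 2005 + 30 days = Mar 25, 2005.
Malolactic fermentation finishes: Mar 5, 2005.
Barrel aging ends: Mar 5, 2005 + 3 days = Mar 8, 2005.
Both prerequisites met — the wine is bottled (Mar 25, 2005), barrel aging ends (Mar 8, 2005); the later is Mar 25, 2005.
The wine is released: Mar 25, 2005 + 17 days = Apr 11, 2005.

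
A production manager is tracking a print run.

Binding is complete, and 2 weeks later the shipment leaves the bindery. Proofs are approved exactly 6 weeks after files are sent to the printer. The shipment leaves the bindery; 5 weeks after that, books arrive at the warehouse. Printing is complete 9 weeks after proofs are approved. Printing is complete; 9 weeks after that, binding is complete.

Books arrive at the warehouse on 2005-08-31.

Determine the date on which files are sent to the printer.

Books arrive at the warehouse: Aug 31, 2005.
The shipment leaves the bindery: Aug 31, 2005 − 5 weeks = Jul 27, 2005.
Binding is complete: Jul 27, 2005 − 2 weeks = Jul 13, 2005.
Printing is complete: Jul 13, 2005 − 9 weeks = May 11, 2005.
Proofs are approved: May 11, 2005 − 9 weeks = Mar 9, 2005.
Files are sent to the printer: Mar 9, 2005 − 6 weeks = Jan 26, 2005.

2005-01-26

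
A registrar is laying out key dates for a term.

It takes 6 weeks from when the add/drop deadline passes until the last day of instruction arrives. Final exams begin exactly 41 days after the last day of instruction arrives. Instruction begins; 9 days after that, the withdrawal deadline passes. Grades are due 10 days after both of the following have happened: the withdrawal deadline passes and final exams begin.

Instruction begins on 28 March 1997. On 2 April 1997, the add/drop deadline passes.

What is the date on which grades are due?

4 July 1997

Instruction begins: Mar 28, 1997.
The withdrawal deadline passes: Mar 28, 1997 + 9 days = Apr 6, 1997.
The add/drop deadline passes: Apr 2, 1997.
The last day of instruction arrives: Apr 2, 1997 + 6 weeks = May 14, 1997.
Final exams begin: May 14, 1997 + 41 days = Jun 24, 1997.
Both prerequisites met — the withdrawal deadline passes (Apr 6, 1997), final exams begin (Jun 24, 1997); the later is Jun 24, 1997.
Grades are due: Jun 24, 1997 + 10 days = Jul 4, 1997.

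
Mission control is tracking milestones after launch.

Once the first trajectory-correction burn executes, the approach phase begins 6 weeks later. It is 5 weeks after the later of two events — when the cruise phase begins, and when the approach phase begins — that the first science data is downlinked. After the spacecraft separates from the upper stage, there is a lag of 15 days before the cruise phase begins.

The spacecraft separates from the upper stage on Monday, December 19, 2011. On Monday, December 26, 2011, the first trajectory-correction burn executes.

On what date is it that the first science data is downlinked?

Monday, March 12, 2012

The spacecraft separates from the upper stage: Dec 19, 2011.
The cruise phase begins: Dec 19, 2011 + 15 days = Jan 3, 2012.
The first trajectory-correction burn executes: Dec 26, 2011.
The approach phase begins: Dec 26, 2011 + 6 weeks = Feb 6, 2012.
Both prerequisites met — the cruise phase begins (Jan 3, 2012), the approach phase begins (Feb 6, 2012); the later is Feb 6, 2012.
The first science data is downlinked: Feb 6, 2012 + 5 weeks = Mar 12, 2012.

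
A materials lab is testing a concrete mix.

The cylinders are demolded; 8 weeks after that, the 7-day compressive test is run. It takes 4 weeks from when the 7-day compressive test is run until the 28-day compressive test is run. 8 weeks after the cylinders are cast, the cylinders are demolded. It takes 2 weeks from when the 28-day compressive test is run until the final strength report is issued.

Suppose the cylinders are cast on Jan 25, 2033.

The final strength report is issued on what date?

Jun 28, 2033

The cylinders are cast: Jan 25, 2033.
The cylinders are demolded: Jan 25, 2033 + 8 weeks = Mar 22, 2033.
The 7-day compressive test is run: Mar 22, 2033 + 8 weeks = May 17, 2033.
The 28-day compressive test is run: May 17, 2033 + 4 weeks = Jun 14, 2033.
The final strength report is issued: Jun 14, 2033 + 2 weeks = Jun 28, 2033.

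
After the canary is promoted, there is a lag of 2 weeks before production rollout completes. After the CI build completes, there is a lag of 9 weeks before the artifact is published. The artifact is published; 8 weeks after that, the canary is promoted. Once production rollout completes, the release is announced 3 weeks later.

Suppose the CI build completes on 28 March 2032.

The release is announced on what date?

29 August 2032

The CI build completes: Mar 28, 2032.
The artifact is published: Mar 28, 2032 + 9 weeks = May 30, 2032.
The canary is promoted: May 30, 2032 + 8 weeks = Jul 25, 2032.
Production rollout completes: Jul 25, 2032 + 2 weeks = Aug 8, 2032.
The release is announced: Aug 8, 2032 + 3 weeks = Aug 29, 2032.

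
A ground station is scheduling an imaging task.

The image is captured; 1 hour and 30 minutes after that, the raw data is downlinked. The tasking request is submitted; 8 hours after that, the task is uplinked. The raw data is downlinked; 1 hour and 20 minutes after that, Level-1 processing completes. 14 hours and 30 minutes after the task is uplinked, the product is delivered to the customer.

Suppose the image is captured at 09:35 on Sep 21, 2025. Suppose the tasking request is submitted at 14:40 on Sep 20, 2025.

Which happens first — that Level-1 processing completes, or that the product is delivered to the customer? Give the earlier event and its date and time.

The image is captured: 09:35 Sep 21, 2025.
The raw data is downlinked: 09:35 Sep 21, 2025 + 1h30m = 11:05 Sep 21, 2025.
Level-1 processing completes: 11:05 Sep 21, 2025 + 1h20m = 12:25 Sep 21, 2025.
The tasking request is submitted: 14:40 Sep 20, 2025.
The task is uplinked: 14:40 Sep 20, 2025 + 8h = 22:40 Sep 20, 2025.
The product is delivered to the customer: 22:40 Sep 20, 2025 + 14h30m = 13:10 Sep 21, 2025.
Comparing: Level-1 processing completes at 12:25 Sep 21, 2025 vs the product is delivered to the customer at 13:10 Sep 21, 2025. Earlier: Level-1 processing completes.

Level-1 processing completes — 12:25 on Sep 21, 2025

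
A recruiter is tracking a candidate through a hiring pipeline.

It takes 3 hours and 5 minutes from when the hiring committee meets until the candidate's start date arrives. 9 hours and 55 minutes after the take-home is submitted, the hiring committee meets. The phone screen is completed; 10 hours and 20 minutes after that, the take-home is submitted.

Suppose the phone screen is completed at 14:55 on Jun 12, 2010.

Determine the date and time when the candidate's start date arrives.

The phone screen is completed: 14:55 Jun 12, 2010.
The take-home is submitted: 14:55 Jun 12, 2010 + 10h20m = 01:15 Jun 13, 2010.
The hiring committee meets: 01:15 Jun 13, 2010 + 9h55m = 11:10 Jun 13, 2010.
The candidate's start date arrives: 11:10 Jun 13, 2010 + 3h05m = 14:15 Jun 13, 2010.

14:15 on Jun 13, 2010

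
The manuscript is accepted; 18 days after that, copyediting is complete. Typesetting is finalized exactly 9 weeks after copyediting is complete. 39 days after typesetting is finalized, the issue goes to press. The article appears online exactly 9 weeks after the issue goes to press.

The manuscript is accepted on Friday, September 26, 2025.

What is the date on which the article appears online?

Saturday, March 28, 2026

The manuscript is accepted: Sep 26, 2025.
Copyediting is complete: Sep 26, 2025 + 18 days = Oct 14, 2025.
Typesetting is finalized: Oct 14, 2025 + 9 weeks = Dec 16, 2025.
The issue goes to press: Dec 16, 2025 + 39 days = Jan 24, 2026.
The article appears online: Jan 24, 2026 + 9 weeks = Mar 28, 2026.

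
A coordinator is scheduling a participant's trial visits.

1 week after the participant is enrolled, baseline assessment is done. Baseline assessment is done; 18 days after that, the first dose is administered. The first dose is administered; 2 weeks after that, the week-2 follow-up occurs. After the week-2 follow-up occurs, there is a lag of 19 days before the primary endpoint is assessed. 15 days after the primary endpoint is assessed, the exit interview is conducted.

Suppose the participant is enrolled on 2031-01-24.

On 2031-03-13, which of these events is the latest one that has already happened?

The participant is enrolled: Jan 24, 2031.
Baseline assessment is done: Jan 24, 2031 + 1 week = Jan 31, 2031.
The first dose is administered: Jan 31, 2031 + 18 days = Feb 18, 2031.
The week-2 follow-up occurs: Feb 18, 2031 + 2 weeks = Mar 4, 2031.
The primary endpoint is assessed: Mar 4, 2031 + 19 days = Mar 23, 2031.
The exit interview is conducted: Mar 23, 2031 + 15 days = Apr 7, 2031.
Mar 13, 2031 falls between when the week-2 follow-up occurs (Mar 4, 2031) and when the primary endpoint is assessed (Mar 23, 2031).

The week-2 follow-up occurs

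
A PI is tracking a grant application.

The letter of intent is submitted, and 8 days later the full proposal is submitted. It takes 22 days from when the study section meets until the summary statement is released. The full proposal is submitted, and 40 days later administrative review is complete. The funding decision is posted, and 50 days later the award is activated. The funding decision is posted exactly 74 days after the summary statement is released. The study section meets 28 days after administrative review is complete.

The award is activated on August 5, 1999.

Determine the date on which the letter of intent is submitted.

The award is activated: Aug 5, 1999.
The funding decision is posted: Aug 5, 1999 − 50 days = Jun 16, 1999.
The summary statement is released: Jun 16, 1999 − 74 days = Apr 3, 1999.
The study section meets: Apr 3, 1999 − 22 days = Mar 12, 1999.
Administrative review is complete: Mar 12, 1999 − 28 days = Feb 12, 1999.
The full proposal is submitted: Feb 12, 1999 − 40 days = Jan 3, 1999.
The letter of intent is submitted: Jan 3, 1999 − 8 days = Dec 26, 1998.

December 26, 1998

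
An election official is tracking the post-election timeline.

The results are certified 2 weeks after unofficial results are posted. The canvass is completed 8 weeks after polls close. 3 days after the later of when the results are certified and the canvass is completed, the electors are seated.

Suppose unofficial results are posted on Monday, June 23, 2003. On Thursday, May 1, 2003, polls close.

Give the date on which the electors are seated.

Thursday, July 10, 2003

Unofficial results are posted: Jun 23, 2003.
The results are certified: Jun 23, 2003 + 2 weeks = Jul 7, 2003.
Polls close: May 1, 2003.
The canvass is completed: May 1, 2003 + 8 weeks = Jun 26, 2003.
Both prerequisites met — the results are certified (Jul 7, 2003), the canvass is completed (Jun 26, 2003); the later is Jul 7, 2003.
The electors are seated: Jul 7, 2003 + 3 days = Jul 10, 2003.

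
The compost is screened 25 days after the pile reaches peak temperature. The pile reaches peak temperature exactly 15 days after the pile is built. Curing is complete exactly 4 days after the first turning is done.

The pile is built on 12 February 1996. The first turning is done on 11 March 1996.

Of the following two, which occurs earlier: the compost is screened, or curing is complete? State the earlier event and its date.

Curing is complete — 15 March 1996

The pile is built: Feb 12, 1996.
The pile reaches peak temperature: Feb 12, 1996 + 15 days = Feb 27, 1996.
The compost is screened: Feb 27, 1996 + 25 days = Mar 23, 1996.
The first turning is done: Mar 11, 1996.
Curing is complete: Mar 11, 1996 + 4 days = Mar 15, 1996.
Comparing: the compost is screened on Mar 23, 1996 vs curing is complete on Mar 15, 1996. Earlier: curing is complete.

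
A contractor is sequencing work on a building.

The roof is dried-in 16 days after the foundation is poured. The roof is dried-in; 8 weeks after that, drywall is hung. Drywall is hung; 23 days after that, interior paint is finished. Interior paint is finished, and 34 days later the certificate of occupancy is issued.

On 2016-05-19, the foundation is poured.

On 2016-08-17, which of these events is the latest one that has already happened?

The foundation is poured: May 19, 2016.
The roof is dried-in: May 19, 2016 + 16 days = Jun 4, 2016.
Drywall is hung: Jun 4, 2016 + 8 weeks = Jul 30, 2016.
Interior paint is finished: Jul 30, 2016 + 23 days = Aug 22, 2016.
The certificate of occupancy is issued: Aug 22, 2016 + 34 days = Sep 25, 2016.
Aug 17, 2016 falls between when drywall is hung (Jul 30, 2016) and when interior paint is finished (Aug 22, 2016).

Drywall is hung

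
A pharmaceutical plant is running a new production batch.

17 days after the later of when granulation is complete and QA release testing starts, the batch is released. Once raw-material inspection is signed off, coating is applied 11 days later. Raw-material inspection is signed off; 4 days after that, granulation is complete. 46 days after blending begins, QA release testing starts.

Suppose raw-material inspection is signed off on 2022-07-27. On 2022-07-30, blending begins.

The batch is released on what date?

2022-10-01

Raw-material inspection is signed off: Jul 27, 2022.
Granulation is complete: Jul 27, 2022 + 4 days = Jul 31, 2022.
Blending begins: Jul 30, 2022.
QA release testing starts: Jul 30, 2022 + 46 days = Sep 14, 2022.
Both prerequisites met — granulation is complete (Jul 31, 2022), QA release testing starts (Sep 14, 2022); the later is Sep 14, 2022.
The batch is released: Sep 14, 2022 + 17 days = Oct 1, 2022.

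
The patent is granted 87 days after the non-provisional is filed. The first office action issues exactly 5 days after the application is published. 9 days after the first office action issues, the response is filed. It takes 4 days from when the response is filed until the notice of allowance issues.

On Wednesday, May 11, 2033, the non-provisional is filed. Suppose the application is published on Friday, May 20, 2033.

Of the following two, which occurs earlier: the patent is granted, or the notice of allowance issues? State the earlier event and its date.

The notice of allowance issues — Tuesday, June 7, 2033

The non-provisional is filed: May 11, 2033.
The patent is granted: May 11, 2033 + 87 days = Aug 6, 2033.
The application is published: May 20, 2033.
The first office action issues: May 20, 2033 + 5 days = May 25, 2033.
The response is filed: May 25, 2033 + 9 days = Jun 3, 2033.
The notice of allowance issues: Jun 3, 2033 + 4 days = Jun 7, 2033.
Comparing: the patent is granted on Aug 6, 2033 vs the notice of allowance issues on Jun 7, 2033. Earlier: the notice of allowance issues.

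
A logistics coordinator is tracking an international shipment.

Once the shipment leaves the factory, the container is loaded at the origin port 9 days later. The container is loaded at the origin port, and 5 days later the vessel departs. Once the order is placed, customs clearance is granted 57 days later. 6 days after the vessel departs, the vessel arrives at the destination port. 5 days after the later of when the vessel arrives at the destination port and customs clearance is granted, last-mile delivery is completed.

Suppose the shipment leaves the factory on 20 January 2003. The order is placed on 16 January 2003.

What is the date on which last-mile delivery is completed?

19 March 2003

The shipment leaves the factory: Jan 20, 2003.
The container is loaded at the origin port: Jan 20, 2003 + 9 days = Jan 29, 2003.
The vessel departs: Jan 29, 2003 + 5 days = Feb 3, 2003.
The vessel arrives at the destination port: Feb 3, 2003 + 6 days = Feb 9, 2003.
The order is placed: Jan 16, 2003.
Customs clearance is granted: Jan 16, 2003 + 57 days = Mar 14, 2003.
Both prerequisites met — the vessel arrives at the destination port (Feb 9, 2003), customs clearance is granted (Mar 14, 2003); the later is Mar 14, 2003.
Last-mile delivery is completed: Mar 14, 2003 + 5 days = Mar 19, 2003.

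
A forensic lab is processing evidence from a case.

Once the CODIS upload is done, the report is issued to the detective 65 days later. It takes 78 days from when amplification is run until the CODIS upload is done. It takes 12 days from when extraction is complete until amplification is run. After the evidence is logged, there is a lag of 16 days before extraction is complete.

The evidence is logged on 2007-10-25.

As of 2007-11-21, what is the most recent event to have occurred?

The evidence is logged: Oct 25, 2007.
Extraction is complete: Oct 25, 2007 + 16 days = Nov 10, 2007.
Amplification is run: Nov 10, 2007 + 12 days = Nov 22, 2007.
The CODIS upload is done: Nov 22, 2007 + 78 days = Feb 8, 2008.
The report is issued to the detective: Feb 8, 2008 + 65 days = Apr 13, 2008.
Nov 21, 2007 falls between when extraction is complete (Nov 10, 2007) and when amplification is run (Nov 22, 2007).

Extraction is complete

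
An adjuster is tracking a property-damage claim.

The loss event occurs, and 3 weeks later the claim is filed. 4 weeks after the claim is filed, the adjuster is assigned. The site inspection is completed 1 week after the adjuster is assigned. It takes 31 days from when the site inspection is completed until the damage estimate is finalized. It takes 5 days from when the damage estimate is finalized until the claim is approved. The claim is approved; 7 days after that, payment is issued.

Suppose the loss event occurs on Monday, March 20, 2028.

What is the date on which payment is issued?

Tuesday, June 27, 2028

The loss event occurs: Mar 20, 2028.
The claim is filed: Mar 20, 2028 + 3 weeks = Apr 10, 2028.
The adjuster is assigned: Apr 10, 2028 + 4 weeks = May 8, 2028.
The site inspection is completed: May 8, 2028 + 1 week = May 15, 2028.
The damage estimate is finalized: May 15, 2028 + 31 days = Jun 15, 2028.
The claim is approved: Jun 15, 2028 + 5 days = Jun 20, 2028.
Payment is issued: Jun 20, 2028 + 7 days = Jun 27, 2028.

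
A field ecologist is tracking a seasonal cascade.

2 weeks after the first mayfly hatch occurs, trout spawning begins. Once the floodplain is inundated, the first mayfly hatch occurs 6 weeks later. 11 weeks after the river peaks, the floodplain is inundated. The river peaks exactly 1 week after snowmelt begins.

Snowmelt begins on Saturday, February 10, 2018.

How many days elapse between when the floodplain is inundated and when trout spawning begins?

56 days

Causal path: the floodplain is inundated → the first mayfly hatch occurs → trout spawning begins.
Total delay along the path: 6 + 2 weeks = 8 weeks = 56 days.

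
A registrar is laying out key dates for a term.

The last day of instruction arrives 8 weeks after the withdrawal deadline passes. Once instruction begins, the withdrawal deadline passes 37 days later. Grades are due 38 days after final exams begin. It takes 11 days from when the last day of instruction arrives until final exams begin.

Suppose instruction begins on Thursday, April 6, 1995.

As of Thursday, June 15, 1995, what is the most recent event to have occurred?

Instruction begins: Apr 6, 1995.
The withdrawal deadline passes: Apr 6, 1995 + 37 days = May 13, 1995.
The last day of instruction arrives: May 13, 1995 + 8 weeks = Jul 8, 1995.
Final exams begin: Jul 8, 1995 + 11 days = Jul 19, 1995.
Grades are due: Jul 19, 1995 + 38 days = Aug 26, 1995.
Jun 15, 1995 falls between when the withdrawal deadline passes (May 13, 1995) and when the last day of instruction arrives (Jul 8, 1995).

The withdrawal deadline passes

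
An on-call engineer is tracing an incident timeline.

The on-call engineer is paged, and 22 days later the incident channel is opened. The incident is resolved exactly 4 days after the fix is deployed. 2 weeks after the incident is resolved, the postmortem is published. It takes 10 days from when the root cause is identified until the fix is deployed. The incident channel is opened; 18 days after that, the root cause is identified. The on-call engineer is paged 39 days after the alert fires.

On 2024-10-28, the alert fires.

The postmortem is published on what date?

2025-02-12

The alert fires: Oct 28, 2024.
The on-call engineer is paged: Oct 28, 2024 + 39 days = Dec 6, 2024.
The incident channel is opened: Dec 6, 2024 + 22 days = Dec 28, 2024.
The root cause is identified: Dec 28, 2024 + 18 days = Jan 15, 2025.
The fix is deployed: Jan 15, 2025 + 10 days = Jan 25, 2025.
The incident is resolved: Jan 25, 2025 + 4 days = Jan 29, 2025.
The postmortem is published: Jan 29, 2025 + 2 weeks = Feb 12, 2025.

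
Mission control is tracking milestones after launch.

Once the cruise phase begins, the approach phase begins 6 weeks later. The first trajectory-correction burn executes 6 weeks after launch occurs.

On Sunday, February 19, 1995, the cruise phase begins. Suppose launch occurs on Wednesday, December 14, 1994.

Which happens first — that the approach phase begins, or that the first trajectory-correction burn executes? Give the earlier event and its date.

The cruise phase begins: Feb 19, 1995.
The approach phase begins: Feb 19, 1995 + 6 weeks = Apr 2, 1995.
Launch occurs: Dec 14, 1994.
The first trajectory-correction burn executes: Dec 14, 1994 + 6 weeks = Jan 25, 1995.
Comparing: the approach phase begins on Apr 2, 1995 vs the first trajectory-correction burn executes on Jan 25, 1995. Earlier: the first trajectory-correction burn executes.

The first trajectory-correction burn executes — Wednesday, January 25, 1995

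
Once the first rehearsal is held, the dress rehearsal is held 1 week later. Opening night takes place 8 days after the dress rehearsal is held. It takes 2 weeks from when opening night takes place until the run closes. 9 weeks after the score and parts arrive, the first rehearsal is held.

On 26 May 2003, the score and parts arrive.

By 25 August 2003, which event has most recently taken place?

The score and parts arrive: May 26, 2003.
The first rehearsal is held: May 26, 2003 + 9 weeks = Jul 28, 2003.
The dress rehearsal is held: Jul 28, 2003 + 1 week = Aug 4, 2003.
Opening night takes place: Aug 4, 2003 + 8 days = Aug 12, 2003.
The run closes: Aug 12, 2003 + 2 weeks = Aug 26, 2003.
Aug 25, 2003 falls between when opening night takes place (Aug 12, 2003) and when the run closes (Aug 26, 2003).

Opening night takes place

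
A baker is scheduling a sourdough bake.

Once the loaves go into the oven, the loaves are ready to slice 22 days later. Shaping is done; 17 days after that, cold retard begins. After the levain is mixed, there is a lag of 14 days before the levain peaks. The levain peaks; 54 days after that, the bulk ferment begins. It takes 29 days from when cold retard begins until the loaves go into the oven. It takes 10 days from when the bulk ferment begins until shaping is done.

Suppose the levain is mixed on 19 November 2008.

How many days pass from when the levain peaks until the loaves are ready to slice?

132 days

Causal path: the levain peaks → the bulk ferment begins → shaping is done → cold retard begins → the loaves go into the oven → the loaves are ready to slice.
Total delay along the path: 54 + 10 + 17 + 29 + 22 = 132 days.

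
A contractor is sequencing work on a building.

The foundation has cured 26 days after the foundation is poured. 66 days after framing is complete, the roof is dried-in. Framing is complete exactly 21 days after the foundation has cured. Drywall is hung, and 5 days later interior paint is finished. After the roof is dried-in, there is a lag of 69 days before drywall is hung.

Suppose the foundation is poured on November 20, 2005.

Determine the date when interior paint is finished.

The foundation is poured: Nov 20, 2005.
The foundation has cured: Nov 20, 2005 + 26 days = Dec 16, 2005.
Framing is complete: Dec 16, 2005 + 21 days = Jan 6, 2006.
The roof is dried-in: Jan 6, 2006 + 66 days = Mar 13, 2006.
Drywall is hung: Mar 13, 2006 + 69 days = May 21, 2006.
Interior paint is finished: May 21, 2006 + 5 days = May 26, 2006.

May 26, 2006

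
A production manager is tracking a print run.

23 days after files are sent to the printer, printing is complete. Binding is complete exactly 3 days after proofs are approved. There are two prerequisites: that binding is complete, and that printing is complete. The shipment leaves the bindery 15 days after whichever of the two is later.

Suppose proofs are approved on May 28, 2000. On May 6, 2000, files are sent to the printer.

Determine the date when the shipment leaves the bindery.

Proofs are approved: May 28, 2000.
Binding is complete: May 28, 2000 + 3 days = May 31, 2000.
Files are sent to the printer: May 6, 2000.
Printing is complete: May 6, 2000 + 23 days = May 29, 2000.
Both prerequisites met — binding is complete (May 31, 2000), printing is complete (May 29, 2000); the later is May 31, 2000.
The shipment leaves the bindery: May 31, 2000 + 15 days = Jun 15, 2000.

Jun 15, 2000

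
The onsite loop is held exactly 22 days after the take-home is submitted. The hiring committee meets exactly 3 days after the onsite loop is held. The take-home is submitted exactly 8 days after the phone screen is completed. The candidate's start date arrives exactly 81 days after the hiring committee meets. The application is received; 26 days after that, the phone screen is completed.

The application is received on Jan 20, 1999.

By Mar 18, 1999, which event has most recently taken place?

The onsite loop is held

The application is received: Jan 20, 1999.
The phone screen is completed: Jan 20, 1999 + 26 days = Feb 15, 1999.
The take-home is submitted: Feb 15, 1999 + 8 days = Feb 23, 1999.
The onsite loop is held: Feb 23, 1999 + 22 days = Mar 17, 1999.
The hiring committee meets: Mar 17, 1999 + 3 days = Mar 20, 1999.
The candidate's start date arrives: Mar 20, 1999 + 81 days = Jun 9, 1999.
Mar 18, 1999 falls between when the onsite loop is held (Mar 17, 1999) and when the hiring committee meets (Mar 20, 1999).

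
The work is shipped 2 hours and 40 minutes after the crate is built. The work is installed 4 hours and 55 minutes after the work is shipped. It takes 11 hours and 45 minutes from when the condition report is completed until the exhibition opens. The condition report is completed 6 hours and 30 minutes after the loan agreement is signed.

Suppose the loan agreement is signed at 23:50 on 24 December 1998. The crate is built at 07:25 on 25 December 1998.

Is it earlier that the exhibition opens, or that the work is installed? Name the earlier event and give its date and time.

The work is installed — 15:00 on 25 December 1998

The loan agreement is signed: 23:50 Dec 24, 1998.
The condition report is completed: 23:50 Dec 24, 1998 + 6h30m = 06:20 Dec 25, 1998.
The exhibition opens: 06:20 Dec 25, 1998 + 11h45m = 18:05 Dec 25, 1998.
The crate is built: 07:25 Dec 25, 1998.
The work is shipped: 07:25 Dec 25, 1998 + 2h40m = 10:05 Dec 25, 1998.
The work is installed: 10:05 Dec 25, 1998 + 4h55m = 15:00 Dec 25, 1998.
Comparing: the exhibition opens at 18:05 Dec 25, 1998 vs the work is installed at 15:00 Dec 25, 1998. Earlier: the work is installed.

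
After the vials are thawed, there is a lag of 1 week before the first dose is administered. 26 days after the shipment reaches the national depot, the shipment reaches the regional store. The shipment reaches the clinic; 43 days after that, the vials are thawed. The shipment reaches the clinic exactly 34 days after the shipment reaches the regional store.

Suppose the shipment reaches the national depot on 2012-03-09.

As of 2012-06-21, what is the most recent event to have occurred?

The vials are thawed

The shipment reaches the national depot: Mar 9, 2012.
The shipment reaches the regional store: Mar 9, 2012 + 26 days = Apr 4, 2012.
The shipment reaches the clinic: Apr 4, 2012 + 34 days = May 8, 2012.
The vials are thawed: May 8, 2012 + 43 days = Jun 20, 2012.
The first dose is administered: Jun 20, 2012 + 1 week = Jun 27, 2012.
Jun 21, 2012 falls between when the vials are thawed (Jun 20, 2012) and when the first dose is administered (Jun 27, 2012).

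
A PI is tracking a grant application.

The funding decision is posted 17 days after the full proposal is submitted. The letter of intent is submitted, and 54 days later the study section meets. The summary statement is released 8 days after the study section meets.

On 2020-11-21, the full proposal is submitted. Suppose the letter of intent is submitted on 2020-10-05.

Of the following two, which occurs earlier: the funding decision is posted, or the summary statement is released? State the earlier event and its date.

The full proposal is submitted: Nov 21, 2020.
The funding decision is posted: Nov 21, 2020 + 17 days = Dec 8, 2020.
The letter of intent is submitted: Oct 5, 2020.
The study section meets: Oct 5, 2020 + 54 days = Nov 28, 2020.
The summary statement is released: Nov 28, 2020 + 8 days = Dec 6, 2020.
Comparing: the funding decision is posted on Dec 8, 2020 vs the summary statement is released on Dec 6, 2020. Earlier: the summary statement is released.

The summary statement is released — 2020-12-06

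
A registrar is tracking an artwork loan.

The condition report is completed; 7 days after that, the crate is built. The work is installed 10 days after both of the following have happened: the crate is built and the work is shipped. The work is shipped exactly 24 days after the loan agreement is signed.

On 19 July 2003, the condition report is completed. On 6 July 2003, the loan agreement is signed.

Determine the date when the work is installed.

The condition report is completed: Jul 19, 2003.
The crate is built: Jul 19, 2003 + 7 days = Jul 26, 2003.
The loan agreement is signed: Jul 6, 2003.
The work is shipped: Jul 6, 2003 + 24 days = Jul 30, 2003.
Both prerequisites met — the crate is built (Jul 26, 2003), the work is shipped (Jul 30, 2003); the later is Jul 30, 2003.
The work is installed: Jul 30, 2003 + 10 days = Aug 9, 2003.

9 August 2003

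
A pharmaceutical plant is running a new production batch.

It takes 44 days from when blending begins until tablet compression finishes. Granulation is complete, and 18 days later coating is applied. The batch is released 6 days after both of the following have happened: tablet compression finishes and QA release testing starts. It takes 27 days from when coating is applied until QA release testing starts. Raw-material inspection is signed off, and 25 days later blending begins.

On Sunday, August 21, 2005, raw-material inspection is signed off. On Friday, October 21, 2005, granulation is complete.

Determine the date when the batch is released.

Raw-material inspection is signed off: Aug 21, 2005.
Blending begins: Aug 21, 2005 + 25 days = Sep 15, 2005.
Tablet compression finishes: Sep 15, 2005 + 44 days = Oct 29, 2005.
Granulation is complete: Oct 21, 2005.
Coating is applied: Oct 21, 2005 + 18 days = Nov 8, 2005.
QA release testing starts: Nov 8, 2005 + 27 days = Dec 5, 2005.
Both prerequisites met — tablet compression finishes (Oct 29, 2005), QA release testing starts (Dec 5, 2005); the later is Dec 5, 2005.
The batch is released: Dec 5, 2005 + 6 days = Dec 11, 2005.

Sunday, December 11, 2005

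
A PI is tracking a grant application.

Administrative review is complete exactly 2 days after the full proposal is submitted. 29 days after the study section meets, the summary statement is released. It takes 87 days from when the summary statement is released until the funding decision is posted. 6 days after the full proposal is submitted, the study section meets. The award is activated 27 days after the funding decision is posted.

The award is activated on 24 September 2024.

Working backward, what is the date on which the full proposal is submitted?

The award is activated: Sep 24, 2024.
The funding decision is posted: Sep 24, 2024 − 27 days = Aug 28, 2024.
The summary statement is released: Aug 28, 2024 − 87 days = Jun 2, 2024.
The study section meets: Jun 2, 2024 − 29 days = May 4, 2024.
The full proposal is submitted: May 4, 2024 − 6 days = Apr 28, 2024.

28 April 2024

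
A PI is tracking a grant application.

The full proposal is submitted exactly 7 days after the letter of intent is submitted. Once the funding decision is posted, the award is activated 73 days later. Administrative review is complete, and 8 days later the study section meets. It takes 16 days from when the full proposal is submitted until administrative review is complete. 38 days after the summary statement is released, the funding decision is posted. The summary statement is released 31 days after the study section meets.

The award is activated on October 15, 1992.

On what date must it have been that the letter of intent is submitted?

The award is activated: Oct 15, 1992.
The funding decision is posted: Oct 15, 1992 − 73 days = Aug 3, 1992.
The summary statement is released: Aug 3, 1992 − 38 days = Jun 26, 1992.
The study section meets: Jun 26, 1992 − 31 days = May 26, 1992.
Administrative review is complete: May 26, 1992 − 8 days = May 18, 1992.
The full proposal is submitted: May 18, 1992 − 16 days = May 2, 1992.
The letter of intent is submitted: May 2, 1992 − 7 days = Apr 25, 1992.

April 25, 1992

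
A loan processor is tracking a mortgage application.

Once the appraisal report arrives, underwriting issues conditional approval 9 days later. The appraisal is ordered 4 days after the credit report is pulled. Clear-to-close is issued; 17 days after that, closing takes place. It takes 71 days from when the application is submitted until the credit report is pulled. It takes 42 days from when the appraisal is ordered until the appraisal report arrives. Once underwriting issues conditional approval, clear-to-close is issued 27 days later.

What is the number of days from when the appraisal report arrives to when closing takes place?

53 days

Causal path: the appraisal report arrives → underwriting issues conditional approval → clear-to-close is issued → closing takes place.
Total delay along the path: 9 + 27 + 17 = 53 days.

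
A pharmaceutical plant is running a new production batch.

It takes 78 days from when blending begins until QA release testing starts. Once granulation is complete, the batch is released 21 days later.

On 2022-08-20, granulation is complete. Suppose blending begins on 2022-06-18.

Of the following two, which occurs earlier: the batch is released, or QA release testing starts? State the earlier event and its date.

Granulation is complete: Aug 20, 2022.
The batch is released: Aug 20, 2022 + 21 days = Sep 10, 2022.
Blending begins: Jun 18, 2022.
QA release testing starts: Jun 18, 2022 + 78 days = Sep 4, 2022.
Comparing: the batch is released on Sep 10, 2022 vs QA release testing starts on Sep 4, 2022. Earlier: QA release testing starts.

QA release testing starts — 2022-09-04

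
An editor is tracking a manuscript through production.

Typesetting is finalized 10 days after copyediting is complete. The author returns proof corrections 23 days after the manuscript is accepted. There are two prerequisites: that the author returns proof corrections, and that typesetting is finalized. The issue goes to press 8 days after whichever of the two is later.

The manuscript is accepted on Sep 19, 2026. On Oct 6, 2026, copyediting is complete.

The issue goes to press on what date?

The manuscript is accepted: Sep 19, 2026.
The author returns proof corrections: Sep 19, 2026 + 23 days = Oct 12, 2026.
Copyediting is complete: Oct 6, 2026.
Typesetting is finalized: Oct 6, 2026 + 10 days = Oct 16, 2026.
Both prerequisites met — the author returns proof corrections (Oct 12, 2026), typesetting is finalized (Oct 16, 2026); the later is Oct 16, 2026.
The issue goes to press: Oct 16, 2026 + 8 days = Oct 24, 2026.

Oct 24, 2026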